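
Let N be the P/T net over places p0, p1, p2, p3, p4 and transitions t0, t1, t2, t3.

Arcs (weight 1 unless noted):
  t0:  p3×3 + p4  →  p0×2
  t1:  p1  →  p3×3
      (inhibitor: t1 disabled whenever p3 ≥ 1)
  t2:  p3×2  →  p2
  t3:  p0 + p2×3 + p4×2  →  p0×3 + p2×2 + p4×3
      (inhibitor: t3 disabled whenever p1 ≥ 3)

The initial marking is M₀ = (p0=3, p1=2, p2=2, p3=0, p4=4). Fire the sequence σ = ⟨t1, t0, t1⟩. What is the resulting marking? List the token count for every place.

step 1: fire t1:  (p0=3, p1=2, p2=2, p3=0, p4=4) → (p0=3, p1=1, p2=2, p3=3, p4=4)
step 2: fire t0:  (p0=3, p1=1, p2=2, p3=3, p4=4) → (p0=5, p1=1, p2=2, p3=0, p4=3)
step 3: fire t1:  (p0=5, p1=1, p2=2, p3=0, p4=3) → (p0=5, p1=0, p2=2, p3=3, p4=3)

(p0=5, p1=0, p2=2, p3=3, p4=3)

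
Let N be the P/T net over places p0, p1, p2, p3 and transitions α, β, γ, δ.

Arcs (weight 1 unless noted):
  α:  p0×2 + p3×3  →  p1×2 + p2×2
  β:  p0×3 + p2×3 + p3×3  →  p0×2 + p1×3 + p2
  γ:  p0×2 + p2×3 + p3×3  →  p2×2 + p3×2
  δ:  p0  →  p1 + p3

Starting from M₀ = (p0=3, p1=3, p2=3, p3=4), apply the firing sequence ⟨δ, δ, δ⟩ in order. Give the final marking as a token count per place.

step 1: fire δ:  (p0=3, p1=3, p2=3, p3=4) → (p0=2, p1=4, p2=3, p3=5)
step 2: fire δ:  (p0=2, p1=4, p2=3, p3=5) → (p0=1, p1=5, p2=3, p3=6)
step 3: fire δ:  (p0=1, p1=5, p2=3, p3=6) → (p0=0, p1=6, p2=3, p3=7)

(p0=0, p1=6, p2=3, p3=7)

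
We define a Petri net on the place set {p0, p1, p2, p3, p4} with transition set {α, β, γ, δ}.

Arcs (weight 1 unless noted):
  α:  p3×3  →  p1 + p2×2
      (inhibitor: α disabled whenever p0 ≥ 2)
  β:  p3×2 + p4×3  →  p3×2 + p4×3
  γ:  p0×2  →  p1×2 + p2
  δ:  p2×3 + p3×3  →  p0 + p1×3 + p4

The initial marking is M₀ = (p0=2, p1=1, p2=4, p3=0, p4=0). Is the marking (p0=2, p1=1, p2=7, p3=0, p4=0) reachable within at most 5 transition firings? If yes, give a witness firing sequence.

depth 0: 1 marking
depth 1: 2 markings reached so far
depth 2: 2 markings reached so far
(frontier empty at depth 2; search complete)
target is not among the 2 markings reachable within 5 steps

NO — not reachable within 5 firings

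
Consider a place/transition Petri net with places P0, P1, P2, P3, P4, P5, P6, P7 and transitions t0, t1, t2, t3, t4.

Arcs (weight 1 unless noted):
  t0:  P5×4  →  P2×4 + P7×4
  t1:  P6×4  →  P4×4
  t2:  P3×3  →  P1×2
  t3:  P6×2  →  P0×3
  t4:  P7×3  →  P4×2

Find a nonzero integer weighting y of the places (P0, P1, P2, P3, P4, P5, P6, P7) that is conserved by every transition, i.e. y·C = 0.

Incidence matrix C (rows=places, cols=transitions):
       t0   t1   t2   t3   t4
   P0   0    0    0    3    0
   P1   0    0    2    0    0
   P2   4    0    0    0    0
   P3   0    0   -3    0    0
   P4   0    4    0    0    2
   P5  -4    0    0    0    0
   P6   0   -4    0   -2    0
   P7   4    0    0    0   -3

Candidate y = [0, 3, 0, 2, 0, 0, 0, 0]; check y·C column-wise:
  col t0: 3·0 + 0·4 + 2·0 + 0·-4 + 0·4 = 0
  col t1: 3·0 + 2·0 + 0·4 + 0·-4 = 0
  col t2: 3·2 + 2·-3 = 0
  col t3: 0·3 + 3·0 + 2·0 + 0·-2 = 0
  col t4: 3·0 + 2·0 + 0·2 + 0·-3 = 0

y = (P0:0, P1:3, P2:0, P3:2, P4:0, P5:0, P6:0, P7:0)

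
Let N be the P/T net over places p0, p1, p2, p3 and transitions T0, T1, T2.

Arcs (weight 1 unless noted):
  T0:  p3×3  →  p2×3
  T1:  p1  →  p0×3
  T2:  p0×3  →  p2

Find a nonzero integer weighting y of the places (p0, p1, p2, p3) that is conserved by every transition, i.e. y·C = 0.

Incidence matrix C (rows=places, cols=transitions):
       T0   T1   T2
   p0   0    3   -3
   p1   0   -1    0
   p2   3    0    1
   p3  -3    0    0

Candidate y = [1, 3, 3, 3]; check y·C column-wise:
  col T0: 1·0 + 3·0 + 3·3 + 3·-3 = 0
  col T1: 1·3 + 3·-1 + 3·0 + 3·0 = 0
  col T2: 1·-3 + 3·0 + 3·1 + 3·0 = 0

y = (p0:1, p1:3, p2:3, p3:3)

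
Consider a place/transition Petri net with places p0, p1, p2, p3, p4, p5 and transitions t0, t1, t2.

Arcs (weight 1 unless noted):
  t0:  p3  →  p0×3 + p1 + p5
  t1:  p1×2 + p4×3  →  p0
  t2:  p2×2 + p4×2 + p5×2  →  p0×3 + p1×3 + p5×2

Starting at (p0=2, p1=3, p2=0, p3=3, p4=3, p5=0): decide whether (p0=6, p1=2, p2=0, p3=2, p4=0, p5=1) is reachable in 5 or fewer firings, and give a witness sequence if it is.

YES — reachable via ⟨t0, t1⟩ (2 firings)

step 1: fire t0:  (p0=2, p1=3, p2=0, p3=3, p4=3, p5=0) → (p0=5, p1=4, p2=0, p3=2, p4=3, p5=1)
step 2: fire t1:  (p0=5, p1=4, p2=0, p3=2, p4=3, p5=1) → (p0=6, p1=2, p2=0, p3=2, p4=0, p5=1)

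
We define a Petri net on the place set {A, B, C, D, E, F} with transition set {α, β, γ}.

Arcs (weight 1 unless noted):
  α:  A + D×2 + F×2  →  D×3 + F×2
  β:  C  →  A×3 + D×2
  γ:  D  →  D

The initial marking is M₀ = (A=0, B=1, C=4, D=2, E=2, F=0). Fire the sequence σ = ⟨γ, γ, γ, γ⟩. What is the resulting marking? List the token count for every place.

(A=0, B=1, C=4, D=2, E=2, F=0)

step 1: fire γ:  (A=0, B=1, C=4, D=2, E=2, F=0) → (A=0, B=1, C=4, D=2, E=2, F=0)
step 2: fire γ:  (A=0, B=1, C=4, D=2, E=2, F=0) → (A=0, B=1, C=4, D=2, E=2, F=0)
step 3: fire γ:  (A=0, B=1, C=4, D=2, E=2, F=0) → (A=0, B=1, C=4, D=2, E=2, F=0)
step 4: fire γ:  (A=0, B=1, C=4, D=2, E=2, F=0) → (A=0, B=1, C=4, D=2, E=2, F=0)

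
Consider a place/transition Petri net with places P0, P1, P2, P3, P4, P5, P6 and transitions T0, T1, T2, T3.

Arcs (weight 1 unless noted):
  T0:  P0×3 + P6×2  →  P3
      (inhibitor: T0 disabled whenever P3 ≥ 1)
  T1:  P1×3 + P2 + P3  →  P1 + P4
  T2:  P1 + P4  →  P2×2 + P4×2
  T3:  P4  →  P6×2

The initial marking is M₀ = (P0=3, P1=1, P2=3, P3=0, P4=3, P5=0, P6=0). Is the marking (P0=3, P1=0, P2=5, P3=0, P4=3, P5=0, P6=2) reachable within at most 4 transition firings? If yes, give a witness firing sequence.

YES — reachable via ⟨T2, T3⟩ (2 firings)

step 1: fire T2:  (P0=3, P1=1, P2=3, P3=0, P4=3, P5=0, P6=0) → (P0=3, P1=0, P2=5, P3=0, P4=4, P5=0, P6=0)
step 2: fire T3:  (P0=3, P1=0, P2=5, P3=0, P4=4, P5=0, P6=0) → (P0=3, P1=0, P2=5, P3=0, P4=3, P5=0, P6=2)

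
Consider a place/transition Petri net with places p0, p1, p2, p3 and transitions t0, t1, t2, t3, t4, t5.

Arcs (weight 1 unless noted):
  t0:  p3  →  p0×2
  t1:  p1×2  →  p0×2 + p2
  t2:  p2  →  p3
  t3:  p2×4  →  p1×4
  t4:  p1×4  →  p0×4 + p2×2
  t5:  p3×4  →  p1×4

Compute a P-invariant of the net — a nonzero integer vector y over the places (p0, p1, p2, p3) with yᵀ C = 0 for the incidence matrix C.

Incidence matrix C (rows=places, cols=transitions):
       t0   t1   t2   t3   t4   t5
   p0   2    2    0    0    4    0
   p1   0   -2    0    4   -4    4
   p2   0    1   -1   -4    2    0
   p3  -1    0    1    0    0   -4

Candidate y = [1, 2, 2, 2]; check y·C column-wise:
  col t0: 1·2 + 2·0 + 2·0 + 2·-1 = 0
  col t1: 1·2 + 2·-2 + 2·1 + 2·0 = 0
  col t2: 1·0 + 2·0 + 2·-1 + 2·1 = 0
  col t3: 1·0 + 2·4 + 2·-4 + 2·0 = 0
  col t4: 1·4 + 2·-4 + 2·2 + 2·0 = 0
  col t5: 1·0 + 2·4 + 2·0 + 2·-4 = 0

y = (p0:1, p1:2, p2:2, p3:2)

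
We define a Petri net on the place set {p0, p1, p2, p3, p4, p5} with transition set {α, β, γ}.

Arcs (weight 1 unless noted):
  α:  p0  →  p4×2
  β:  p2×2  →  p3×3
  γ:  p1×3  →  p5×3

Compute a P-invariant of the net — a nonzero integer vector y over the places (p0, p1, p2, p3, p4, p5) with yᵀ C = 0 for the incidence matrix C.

Incidence matrix C (rows=places, cols=transitions):
        α    β    γ
   p0  -1    0    0
   p1   0    0   -3
   p2   0   -2    0
   p3   0    3    0
   p4   2    0    0
   p5   0    0    3

Candidate y = [0, 0, 3, 2, 0, 0]; check y·C column-wise:
  col α: 0·-1 + 3·0 + 2·0 + 0·2 = 0
  col β: 3·-2 + 2·3 = 0
  col γ: 0·-3 + 3·0 + 2·0 + 0·3 = 0

y = (p0:0, p1:0, p2:3, p3:2, p4:0, p5:0)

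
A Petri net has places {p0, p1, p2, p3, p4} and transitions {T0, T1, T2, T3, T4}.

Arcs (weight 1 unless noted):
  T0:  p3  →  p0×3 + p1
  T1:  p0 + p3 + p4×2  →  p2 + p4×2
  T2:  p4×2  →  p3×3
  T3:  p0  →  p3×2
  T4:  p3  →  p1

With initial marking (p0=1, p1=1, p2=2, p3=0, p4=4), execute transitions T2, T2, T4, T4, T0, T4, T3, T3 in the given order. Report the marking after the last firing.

step 1: fire T2:  (p0=1, p1=1, p2=2, p3=0, p4=4) → (p0=1, p1=1, p2=2, p3=3, p4=2)
step 2: fire T2:  (p0=1, p1=1, p2=2, p3=3, p4=2) → (p0=1, p1=1, p2=2, p3=6, p4=0)
step 3: fire T4:  (p0=1, p1=1, p2=2, p3=6, p4=0) → (p0=1, p1=2, p2=2, p3=5, p4=0)
step 4: fire T4:  (p0=1, p1=2, p2=2, p3=5, p4=0) → (p0=1, p1=3, p2=2, p3=4, p4=0)
step 5: fire T0:  (p0=1, p1=3, p2=2, p3=4, p4=0) → (p0=4, p1=4, p2=2, p3=3, p4=0)
step 6: fire T4:  (p0=4, p1=4, p2=2, p3=3, p4=0) → (p0=4, p1=5, p2=2, p3=2, p4=0)
step 7: fire T3:  (p0=4, p1=5, p2=2, p3=2, p4=0) → (p0=3, p1=5, p2=2, p3=4, p4=0)
step 8: fire T3:  (p0=3, p1=5, p2=2, p3=4, p4=0) → (p0=2, p1=5, p2=2, p3=6, p4=0)

(p0=2, p1=5, p2=2, p3=6, p4=0)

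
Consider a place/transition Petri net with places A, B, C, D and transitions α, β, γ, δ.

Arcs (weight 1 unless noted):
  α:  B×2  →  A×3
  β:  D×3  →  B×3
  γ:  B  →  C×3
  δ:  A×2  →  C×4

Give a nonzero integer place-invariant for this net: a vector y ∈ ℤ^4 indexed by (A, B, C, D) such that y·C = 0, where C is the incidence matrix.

Incidence matrix C (rows=places, cols=transitions):
        α    β    γ    δ
    A   3    0    0   -2
    B  -2    3   -1    0
    C   0    0    3    4
    D   0   -3    0    0

Candidate y = [2, 3, 1, 3]; check y·C column-wise:
  col α: 2·3 + 3·-2 + 1·0 + 3·0 = 0
  col β: 2·0 + 3·3 + 1·0 + 3·-3 = 0
  col γ: 2·0 + 3·-1 + 1·3 + 3·0 = 0
  col δ: 2·-2 + 3·0 + 1·4 + 3·0 = 0

y = (A:2, B:3, C:1, D:3)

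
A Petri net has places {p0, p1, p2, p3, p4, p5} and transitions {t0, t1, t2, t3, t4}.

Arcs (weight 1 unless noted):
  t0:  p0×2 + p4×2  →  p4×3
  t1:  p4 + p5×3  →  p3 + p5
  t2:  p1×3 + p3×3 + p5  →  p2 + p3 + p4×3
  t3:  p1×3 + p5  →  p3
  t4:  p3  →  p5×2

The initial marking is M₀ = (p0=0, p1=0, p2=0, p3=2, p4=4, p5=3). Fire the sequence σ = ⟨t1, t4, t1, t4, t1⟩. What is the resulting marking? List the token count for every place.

(p0=0, p1=0, p2=0, p3=3, p4=1, p5=1)

step 1: fire t1:  (p0=0, p1=0, p2=0, p3=2, p4=4, p5=3) → (p0=0, p1=0, p2=0, p3=3, p4=3, p5=1)
step 2: fire t4:  (p0=0, p1=0, p2=0, p3=3, p4=3, p5=1) → (p0=0, p1=0, p2=0, p3=2, p4=3, p5=3)
step 3: fire t1:  (p0=0, p1=0, p2=0, p3=2, p4=3, p5=3) → (p0=0, p1=0, p2=0, p3=3, p4=2, p5=1)
step 4: fire t4:  (p0=0, p1=0, p2=0, p3=3, p4=2, p5=1) → (p0=0, p1=0, p2=0, p3=2, p4=2, p5=3)
step 5: fire t1:  (p0=0, p1=0, p2=0, p3=2, p4=2, p5=3) → (p0=0, p1=0, p2=0, p3=3, p4=1, p5=1)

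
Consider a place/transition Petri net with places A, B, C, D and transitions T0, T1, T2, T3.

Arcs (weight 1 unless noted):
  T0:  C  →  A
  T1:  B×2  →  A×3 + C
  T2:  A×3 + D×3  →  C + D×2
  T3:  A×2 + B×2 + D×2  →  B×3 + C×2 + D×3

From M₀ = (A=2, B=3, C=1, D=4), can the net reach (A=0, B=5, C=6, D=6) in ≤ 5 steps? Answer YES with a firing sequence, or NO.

NO — not reachable within 5 firings

depth 0: 1 marking
depth 1: 4 markings reached so far
depth 2: 9 markings reached so far
depth 3: 17 markings reached so far
depth 4: 27 markings reached so far
depth 5: 40 markings reached so far
target is not among the 40 markings reachable within 5 steps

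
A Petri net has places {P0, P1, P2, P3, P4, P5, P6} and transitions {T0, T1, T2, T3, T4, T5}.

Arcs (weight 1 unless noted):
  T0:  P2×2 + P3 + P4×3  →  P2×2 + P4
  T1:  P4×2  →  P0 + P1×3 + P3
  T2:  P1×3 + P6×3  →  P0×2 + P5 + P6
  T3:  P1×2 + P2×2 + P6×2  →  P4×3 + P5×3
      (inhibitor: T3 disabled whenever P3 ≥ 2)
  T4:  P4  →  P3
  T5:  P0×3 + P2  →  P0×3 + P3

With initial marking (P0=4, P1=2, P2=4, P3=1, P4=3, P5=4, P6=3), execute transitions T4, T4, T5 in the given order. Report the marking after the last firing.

step 1: fire T4:  (P0=4, P1=2, P2=4, P3=1, P4=3, P5=4, P6=3) → (P0=4, P1=2, P2=4, P3=2, P4=2, P5=4, P6=3)
step 2: fire T4:  (P0=4, P1=2, P2=4, P3=2, P4=2, P5=4, P6=3) → (P0=4, P1=2, P2=4, P3=3, P4=1, P5=4, P6=3)
step 3: fire T5:  (P0=4, P1=2, P2=4, P3=3, P4=1, P5=4, P6=3) → (P0=4, P1=2, P2=3, P3=4, P4=1, P5=4, P6=3)

(P0=4, P1=2, P2=3, P3=4, P4=1, P5=4, P6=3)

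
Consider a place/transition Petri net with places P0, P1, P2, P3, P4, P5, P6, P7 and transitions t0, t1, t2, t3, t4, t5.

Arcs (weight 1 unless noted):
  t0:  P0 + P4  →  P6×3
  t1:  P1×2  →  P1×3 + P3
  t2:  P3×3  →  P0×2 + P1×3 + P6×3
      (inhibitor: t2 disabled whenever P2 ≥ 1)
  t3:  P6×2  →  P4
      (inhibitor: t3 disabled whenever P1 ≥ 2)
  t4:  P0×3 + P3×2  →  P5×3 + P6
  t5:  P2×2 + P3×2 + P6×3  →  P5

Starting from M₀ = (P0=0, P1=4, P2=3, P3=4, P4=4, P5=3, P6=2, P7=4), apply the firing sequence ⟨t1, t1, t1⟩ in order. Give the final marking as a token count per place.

step 1: fire t1:  (P0=0, P1=4, P2=3, P3=4, P4=4, P5=3, P6=2, P7=4) → (P0=0, P1=5, P2=3, P3=5, P4=4, P5=3, P6=2, P7=4)
step 2: fire t1:  (P0=0, P1=5, P2=3, P3=5, P4=4, P5=3, P6=2, P7=4) → (P0=0, P1=6, P2=3, P3=6, P4=4, P5=3, P6=2, P7=4)
step 3: fire t1:  (P0=0, P1=6, P2=3, P3=6, P4=4, P5=3, P6=2, P7=4) → (P0=0, P1=7, P2=3, P3=7, P4=4, P5=3, P6=2, P7=4)

(P0=0, P1=7, P2=3, P3=7, P4=4, P5=3, P6=2, P7=4)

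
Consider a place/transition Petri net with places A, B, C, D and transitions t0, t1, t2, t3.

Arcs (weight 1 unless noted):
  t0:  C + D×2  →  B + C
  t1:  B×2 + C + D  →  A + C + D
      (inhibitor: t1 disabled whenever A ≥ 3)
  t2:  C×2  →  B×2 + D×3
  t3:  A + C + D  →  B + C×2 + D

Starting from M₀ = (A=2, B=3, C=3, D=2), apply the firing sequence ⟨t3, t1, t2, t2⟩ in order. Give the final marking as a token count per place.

(A=2, B=6, C=0, D=8)

step 1: fire t3:  (A=2, B=3, C=3, D=2) → (A=1, B=4, C=4, D=2)
step 2: fire t1:  (A=1, B=4, C=4, D=2) → (A=2, B=2, C=4, D=2)
step 3: fire t2:  (A=2, B=2, C=4, D=2) → (A=2, B=4, C=2, D=5)
step 4: fire t2:  (A=2, B=4, C=2, D=5) → (A=2, B=6, C=0, D=8)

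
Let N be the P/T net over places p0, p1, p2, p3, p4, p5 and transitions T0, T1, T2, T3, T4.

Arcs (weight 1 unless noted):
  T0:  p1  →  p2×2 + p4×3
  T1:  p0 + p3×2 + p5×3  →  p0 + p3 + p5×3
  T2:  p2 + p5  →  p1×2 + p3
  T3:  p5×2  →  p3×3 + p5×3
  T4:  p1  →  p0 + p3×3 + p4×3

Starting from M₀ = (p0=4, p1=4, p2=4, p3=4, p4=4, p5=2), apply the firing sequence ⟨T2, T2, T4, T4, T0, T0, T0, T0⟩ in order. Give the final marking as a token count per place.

(p0=6, p1=2, p2=10, p3=12, p4=22, p5=0)

step 1: fire T2:  (p0=4, p1=4, p2=4, p3=4, p4=4, p5=2) → (p0=4, p1=6, p2=3, p3=5, p4=4, p5=1)
step 2: fire T2:  (p0=4, p1=6, p2=3, p3=5, p4=4, p5=1) → (p0=4, p1=8, p2=2, p3=6, p4=4, p5=0)
step 3: fire T4:  (p0=4, p1=8, p2=2, p3=6, p4=4, p5=0) → (p0=5, p1=7, p2=2, p3=9, p4=7, p5=0)
step 4: fire T4:  (p0=5, p1=7, p2=2, p3=9, p4=7, p5=0) → (p0=6, p1=6, p2=2, p3=12, p4=10, p5=0)
step 5: fire T0:  (p0=6, p1=6, p2=2, p3=12, p4=10, p5=0) → (p0=6, p1=5, p2=4, p3=12, p4=13, p5=0)
step 6: fire T0:  (p0=6, p1=5, p2=4, p3=12, p4=13, p5=0) → (p0=6, p1=4, p2=6, p3=12, p4=16, p5=0)
step 7: fire T0:  (p0=6, p1=4, p2=6, p3=12, p4=16, p5=0) → (p0=6, p1=3, p2=8, p3=12, p4=19, p5=0)
step 8: fire T0:  (p0=6, p1=3, p2=8, p3=12, p4=19, p5=0) → (p0=6, p1=2, p2=10, p3=12, p4=22, p5=0)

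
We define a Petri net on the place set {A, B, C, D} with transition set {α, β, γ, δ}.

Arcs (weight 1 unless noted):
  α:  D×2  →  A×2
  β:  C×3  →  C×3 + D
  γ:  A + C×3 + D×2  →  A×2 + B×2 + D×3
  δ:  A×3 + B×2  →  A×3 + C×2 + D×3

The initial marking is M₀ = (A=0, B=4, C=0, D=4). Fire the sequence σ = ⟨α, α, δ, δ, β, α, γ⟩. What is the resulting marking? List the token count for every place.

step 1: fire α:  (A=0, B=4, C=0, D=4) → (A=2, B=4, C=0, D=2)
step 2: fire α:  (A=2, B=4, C=0, D=2) → (A=4, B=4, C=0, D=0)
step 3: fire δ:  (A=4, B=4, C=0, D=0) → (A=4, B=2, C=2, D=3)
step 4: fire δ:  (A=4, B=2, C=2, D=3) → (A=4, B=0, C=4, D=6)
step 5: fire β:  (A=4, B=0, C=4, D=6) → (A=4, B=0, C=4, D=7)
step 6: fire α:  (A=4, B=0, C=4, D=7) → (A=6, B=0, C=4, D=5)
step 7: fire γ:  (A=6, B=0, C=4, D=5) → (A=7, B=2, C=1, D=6)

(A=7, B=2, C=1, D=6)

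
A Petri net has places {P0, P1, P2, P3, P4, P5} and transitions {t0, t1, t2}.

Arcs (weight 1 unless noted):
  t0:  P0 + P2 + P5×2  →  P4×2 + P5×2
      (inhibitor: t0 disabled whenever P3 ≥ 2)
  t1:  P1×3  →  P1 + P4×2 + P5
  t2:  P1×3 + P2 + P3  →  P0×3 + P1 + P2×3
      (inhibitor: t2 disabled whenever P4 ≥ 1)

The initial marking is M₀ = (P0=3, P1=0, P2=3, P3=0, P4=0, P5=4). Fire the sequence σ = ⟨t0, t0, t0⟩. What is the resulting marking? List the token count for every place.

step 1: fire t0:  (P0=3, P1=0, P2=3, P3=0, P4=0, P5=4) → (P0=2, P1=0, P2=2, P3=0, P4=2, P5=4)
step 2: fire t0:  (P0=2, P1=0, P2=2, P3=0, P4=2, P5=4) → (P0=1, P1=0, P2=1, P3=0, P4=4, P5=4)
step 3: fire t0:  (P0=1, P1=0, P2=1, P3=0, P4=4, P5=4) → (P0=0, P1=0, P2=0, P3=0, P4=6, P5=4)

(P0=0, P1=0, P2=0, P3=0, P4=6, P5=4)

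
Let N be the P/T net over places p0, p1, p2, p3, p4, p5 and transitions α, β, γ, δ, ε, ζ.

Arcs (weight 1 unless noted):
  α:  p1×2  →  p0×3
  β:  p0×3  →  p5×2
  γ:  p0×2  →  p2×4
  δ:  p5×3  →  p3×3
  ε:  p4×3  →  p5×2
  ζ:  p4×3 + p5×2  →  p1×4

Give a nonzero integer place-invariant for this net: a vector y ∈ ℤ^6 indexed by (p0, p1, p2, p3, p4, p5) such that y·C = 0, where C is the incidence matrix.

y = (p0:2, p1:3, p2:1, p3:3, p4:2, p5:3)

Incidence matrix C (rows=places, cols=transitions):
        α    β    γ    δ    ε    ζ
   p0   3   -3   -2    0    0    0
   p1  -2    0    0    0    0    4
   p2   0    0    4    0    0    0
   p3   0    0    0    3    0    0
   p4   0    0    0    0   -3   -3
   p5   0    2    0   -3    2   -2

Candidate y = [2, 3, 1, 3, 2, 3]; check y·C column-wise:
  col α: 2·3 + 3·-2 + 1·0 + 3·0 + 2·0 + 3·0 = 0
  col β: 2·-3 + 3·0 + 1·0 + 3·0 + 2·0 + 3·2 = 0
  col γ: 2·-2 + 3·0 + 1·4 + 3·0 + 2·0 + 3·0 = 0
  col δ: 2·0 + 3·0 + 1·0 + 3·3 + 2·0 + 3·-3 = 0
  col ε: 2·0 + 3·0 + 1·0 + 3·0 + 2·-3 + 3·2 = 0
  col ζ: 2·0 + 3·4 + 1·0 + 3·0 + 2·-3 + 3·-2 = 0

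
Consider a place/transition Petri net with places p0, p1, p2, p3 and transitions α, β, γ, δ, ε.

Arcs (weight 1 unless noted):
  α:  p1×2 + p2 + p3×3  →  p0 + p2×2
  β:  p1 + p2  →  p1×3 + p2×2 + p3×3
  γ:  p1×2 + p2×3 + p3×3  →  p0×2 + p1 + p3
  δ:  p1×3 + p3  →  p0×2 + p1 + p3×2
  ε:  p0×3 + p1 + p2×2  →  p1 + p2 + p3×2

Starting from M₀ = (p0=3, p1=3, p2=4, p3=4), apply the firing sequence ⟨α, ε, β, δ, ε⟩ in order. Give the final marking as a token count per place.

(p0=0, p1=1, p2=4, p3=9)

step 1: fire α:  (p0=3, p1=3, p2=4, p3=4) → (p0=4, p1=1, p2=5, p3=1)
step 2: fire ε:  (p0=4, p1=1, p2=5, p3=1) → (p0=1, p1=1, p2=4, p3=3)
step 3: fire β:  (p0=1, p1=1, p2=4, p3=3) → (p0=1, p1=3, p2=5, p3=6)
step 4: fire δ:  (p0=1, p1=3, p2=5, p3=6) → (p0=3, p1=1, p2=5, p3=7)
step 5: fire ε:  (p0=3, p1=1, p2=5, p3=7) → (p0=0, p1=1, p2=4, p3=9)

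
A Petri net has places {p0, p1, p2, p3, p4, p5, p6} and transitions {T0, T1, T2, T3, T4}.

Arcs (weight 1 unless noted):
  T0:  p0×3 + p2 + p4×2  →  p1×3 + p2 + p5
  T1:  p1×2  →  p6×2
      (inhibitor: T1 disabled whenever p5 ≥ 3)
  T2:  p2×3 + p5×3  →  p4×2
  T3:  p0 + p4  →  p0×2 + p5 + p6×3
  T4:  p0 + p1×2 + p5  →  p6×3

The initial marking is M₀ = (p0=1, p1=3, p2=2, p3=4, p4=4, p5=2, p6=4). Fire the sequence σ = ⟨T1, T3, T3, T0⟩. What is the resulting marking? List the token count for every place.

step 1: fire T1:  (p0=1, p1=3, p2=2, p3=4, p4=4, p5=2, p6=4) → (p0=1, p1=1, p2=2, p3=4, p4=4, p5=2, p6=6)
step 2: fire T3:  (p0=1, p1=1, p2=2, p3=4, p4=4, p5=2, p6=6) → (p0=2, p1=1, p2=2, p3=4, p4=3, p5=3, p6=9)
step 3: fire T3:  (p0=2, p1=1, p2=2, p3=4, p4=3, p5=3, p6=9) → (p0=3, p1=1, p2=2, p3=4, p4=2, p5=4, p6=12)
step 4: fire T0:  (p0=3, p1=1, p2=2, p3=4, p4=2, p5=4, p6=12) → (p0=0, p1=4, p2=2, p3=4, p4=0, p5=5, p6=12)

(p0=0, p1=4, p2=2, p3=4, p4=0, p5=5, p6=12)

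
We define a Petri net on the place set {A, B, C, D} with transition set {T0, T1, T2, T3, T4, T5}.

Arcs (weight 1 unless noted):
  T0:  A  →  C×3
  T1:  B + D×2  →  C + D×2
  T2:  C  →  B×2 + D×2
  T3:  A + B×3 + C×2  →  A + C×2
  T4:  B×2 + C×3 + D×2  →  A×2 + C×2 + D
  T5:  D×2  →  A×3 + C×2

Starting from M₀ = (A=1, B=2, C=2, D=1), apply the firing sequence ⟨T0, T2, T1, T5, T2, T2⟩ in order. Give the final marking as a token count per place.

(A=3, B=7, C=5, D=5)

step 1: fire T0:  (A=1, B=2, C=2, D=1) → (A=0, B=2, C=5, D=1)
step 2: fire T2:  (A=0, B=2, C=5, D=1) → (A=0, B=4, C=4, D=3)
step 3: fire T1:  (A=0, B=4, C=4, D=3) → (A=0, B=3, C=5, D=3)
step 4: fire T5:  (A=0, B=3, C=5, D=3) → (A=3, B=3, C=7, D=1)
step 5: fire T2:  (A=3, B=3, C=7, D=1) → (A=3, B=5, C=6, D=3)
step 6: fire T2:  (A=3, B=5, C=6, D=3) → (A=3, B=7, C=5, D=5)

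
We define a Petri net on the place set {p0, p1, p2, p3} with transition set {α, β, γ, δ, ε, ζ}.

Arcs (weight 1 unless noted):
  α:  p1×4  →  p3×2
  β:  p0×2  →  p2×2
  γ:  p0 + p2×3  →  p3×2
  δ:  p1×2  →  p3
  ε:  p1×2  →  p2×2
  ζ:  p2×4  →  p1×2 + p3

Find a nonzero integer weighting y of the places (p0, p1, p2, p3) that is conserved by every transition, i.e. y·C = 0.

y = (p0:1, p1:1, p2:1, p3:2)

Incidence matrix C (rows=places, cols=transitions):
        α    β    γ    δ    ε    ζ
   p0   0   -2   -1    0    0    0
   p1  -4    0    0   -2   -2    2
   p2   0    2   -3    0    2   -4
   p3   2    0    2    1    0    1

Candidate y = [1, 1, 1, 2]; check y·C column-wise:
  col α: 1·0 + 1·-4 + 1·0 + 2·2 = 0
  col β: 1·-2 + 1·0 + 1·2 + 2·0 = 0
  col γ: 1·-1 + 1·0 + 1·-3 + 2·2 = 0
  col δ: 1·0 + 1·-2 + 1·0 + 2·1 = 0
  col ε: 1·0 + 1·-2 + 1·2 + 2·0 = 0
  col ζ: 1·0 + 1·2 + 1·-4 + 2·1 = 0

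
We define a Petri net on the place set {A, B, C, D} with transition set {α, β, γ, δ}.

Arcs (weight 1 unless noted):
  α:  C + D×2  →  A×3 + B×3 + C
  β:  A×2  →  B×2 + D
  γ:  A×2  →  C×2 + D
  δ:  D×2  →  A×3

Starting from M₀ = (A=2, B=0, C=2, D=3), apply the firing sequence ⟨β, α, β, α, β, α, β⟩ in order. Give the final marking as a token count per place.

step 1: fire β:  (A=2, B=0, C=2, D=3) → (A=0, B=2, C=2, D=4)
step 2: fire α:  (A=0, B=2, C=2, D=4) → (A=3, B=5, C=2, D=2)
step 3: fire β:  (A=3, B=5, C=2, D=2) → (A=1, B=7, C=2, D=3)
step 4: fire α:  (A=1, B=7, C=2, D=3) → (A=4, B=10, C=2, D=1)
step 5: fire β:  (A=4, B=10, C=2, D=1) → (A=2, B=12, C=2, D=2)
step 6: fire α:  (A=2, B=12, C=2, D=2) → (A=5, B=15, C=2, D=0)
step 7: fire β:  (A=5, B=15, C=2, D=0) → (A=3, B=17, C=2, D=1)

(A=3, B=17, C=2, D=1)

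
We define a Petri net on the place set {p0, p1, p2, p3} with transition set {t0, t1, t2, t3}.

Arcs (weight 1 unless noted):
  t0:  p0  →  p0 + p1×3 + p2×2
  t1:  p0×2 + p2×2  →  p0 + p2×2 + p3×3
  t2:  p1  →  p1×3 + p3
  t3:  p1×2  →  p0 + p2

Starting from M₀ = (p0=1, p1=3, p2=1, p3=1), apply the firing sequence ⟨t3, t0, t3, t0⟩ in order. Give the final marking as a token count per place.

step 1: fire t3:  (p0=1, p1=3, p2=1, p3=1) → (p0=2, p1=1, p2=2, p3=1)
step 2: fire t0:  (p0=2, p1=1, p2=2, p3=1) → (p0=2, p1=4, p2=4, p3=1)
step 3: fire t3:  (p0=2, p1=4, p2=4, p3=1) → (p0=3, p1=2, p2=5, p3=1)
step 4: fire t0:  (p0=3, p1=2, p2=5, p3=1) → (p0=3, p1=5, p2=7, p3=1)

(p0=3, p1=5, p2=7, p3=1)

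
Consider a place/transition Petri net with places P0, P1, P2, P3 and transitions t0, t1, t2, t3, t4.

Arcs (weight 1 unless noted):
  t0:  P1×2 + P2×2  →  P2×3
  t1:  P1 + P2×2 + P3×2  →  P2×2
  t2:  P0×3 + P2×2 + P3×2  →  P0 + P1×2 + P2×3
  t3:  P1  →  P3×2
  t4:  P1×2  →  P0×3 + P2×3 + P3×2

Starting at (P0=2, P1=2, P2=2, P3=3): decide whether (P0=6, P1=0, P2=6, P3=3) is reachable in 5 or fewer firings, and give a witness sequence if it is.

depth 0: 1 marking
depth 1: 5 markings reached so far
depth 2: 8 markings reached so far
depth 3: 13 markings reached so far
depth 4: 18 markings reached so far
depth 5: 27 markings reached so far
target is not among the 27 markings reachable within 5 steps

NO — not reachable within 5 firings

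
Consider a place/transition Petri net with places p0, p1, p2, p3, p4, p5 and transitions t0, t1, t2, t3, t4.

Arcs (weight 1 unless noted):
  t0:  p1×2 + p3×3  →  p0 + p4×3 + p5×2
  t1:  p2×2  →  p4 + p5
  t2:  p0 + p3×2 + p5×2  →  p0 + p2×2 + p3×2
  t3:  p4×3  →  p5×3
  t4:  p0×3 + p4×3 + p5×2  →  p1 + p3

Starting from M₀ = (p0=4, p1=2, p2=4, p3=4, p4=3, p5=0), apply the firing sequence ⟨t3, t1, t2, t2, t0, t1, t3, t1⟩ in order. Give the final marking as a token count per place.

step 1: fire t3:  (p0=4, p1=2, p2=4, p3=4, p4=3, p5=0) → (p0=4, p1=2, p2=4, p3=4, p4=0, p5=3)
step 2: fire t1:  (p0=4, p1=2, p2=4, p3=4, p4=0, p5=3) → (p0=4, p1=2, p2=2, p3=4, p4=1, p5=4)
step 3: fire t2:  (p0=4, p1=2, p2=2, p3=4, p4=1, p5=4) → (p0=4, p1=2, p2=4, p3=4, p4=1, p5=2)
step 4: fire t2:  (p0=4, p1=2, p2=4, p3=4, p4=1, p5=2) → (p0=4, p1=2, p2=6, p3=4, p4=1, p5=0)
step 5: fire t0:  (p0=4, p1=2, p2=6, p3=4, p4=1, p5=0) → (p0=5, p1=0, p2=6, p3=1, p4=4, p5=2)
step 6: fire t1:  (p0=5, p1=0, p2=6, p3=1, p4=4, p5=2) → (p0=5, p1=0, p2=4, p3=1, p4=5, p5=3)
step 7: fire t3:  (p0=5, p1=0, p2=4, p3=1, p4=5, p5=3) → (p0=5, p1=0, p2=4, p3=1, p4=2, p5=6)
step 8: fire t1:  (p0=5, p1=0, p2=4, p3=1, p4=2, p5=6) → (p0=5, p1=0, p2=2, p3=1, p4=3, p5=7)

(p0=5, p1=0, p2=2, p3=1, p4=3, p5=7)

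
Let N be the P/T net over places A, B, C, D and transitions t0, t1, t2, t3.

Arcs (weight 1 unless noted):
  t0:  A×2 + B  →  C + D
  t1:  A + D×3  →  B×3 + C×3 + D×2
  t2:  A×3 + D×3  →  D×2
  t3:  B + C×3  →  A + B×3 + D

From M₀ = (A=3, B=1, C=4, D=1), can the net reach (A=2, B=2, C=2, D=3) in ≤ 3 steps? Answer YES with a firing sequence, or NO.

step 1: fire t3:  (A=3, B=1, C=4, D=1) → (A=4, B=3, C=1, D=2)
step 2: fire t0:  (A=4, B=3, C=1, D=2) → (A=2, B=2, C=2, D=3)

YES — reachable via ⟨t3, t0⟩ (2 firings)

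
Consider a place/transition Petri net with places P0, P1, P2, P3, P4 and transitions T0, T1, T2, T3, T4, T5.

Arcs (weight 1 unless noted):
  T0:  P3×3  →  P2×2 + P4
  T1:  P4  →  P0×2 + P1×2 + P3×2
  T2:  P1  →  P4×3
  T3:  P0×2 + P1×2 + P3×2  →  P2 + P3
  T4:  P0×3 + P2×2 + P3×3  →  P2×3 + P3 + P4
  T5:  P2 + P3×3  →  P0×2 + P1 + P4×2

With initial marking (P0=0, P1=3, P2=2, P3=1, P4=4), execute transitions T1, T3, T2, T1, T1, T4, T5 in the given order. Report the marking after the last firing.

(P0=3, P1=7, P2=3, P3=1, P4=7)

step 1: fire T1:  (P0=0, P1=3, P2=2, P3=1, P4=4) → (P0=2, P1=5, P2=2, P3=3, P4=3)
step 2: fire T3:  (P0=2, P1=5, P2=2, P3=3, P4=3) → (P0=0, P1=3, P2=3, P3=2, P4=3)
step 3: fire T2:  (P0=0, P1=3, P2=3, P3=2, P4=3) → (P0=0, P1=2, P2=3, P3=2, P4=6)
step 4: fire T1:  (P0=0, P1=2, P2=3, P3=2, P4=6) → (P0=2, P1=4, P2=3, P3=4, P4=5)
step 5: fire T1:  (P0=2, P1=4, P2=3, P3=4, P4=5) → (P0=4, P1=6, P2=3, P3=6, P4=4)
step 6: fire T4:  (P0=4, P1=6, P2=3, P3=6, P4=4) → (P0=1, P1=6, P2=4, P3=4, P4=5)
step 7: fire T5:  (P0=1, P1=6, P2=4, P3=4, P4=5) → (P0=3, P1=7, P2=3, P3=1, P4=7)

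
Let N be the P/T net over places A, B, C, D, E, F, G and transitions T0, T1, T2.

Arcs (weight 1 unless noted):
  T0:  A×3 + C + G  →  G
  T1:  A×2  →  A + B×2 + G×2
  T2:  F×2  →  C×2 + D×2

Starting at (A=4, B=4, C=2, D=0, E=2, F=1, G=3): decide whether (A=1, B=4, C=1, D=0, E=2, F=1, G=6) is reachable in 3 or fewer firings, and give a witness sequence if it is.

NO — not reachable within 3 firings

depth 0: 1 marking
depth 1: 3 markings reached so far
depth 2: 5 markings reached so far
depth 3: 6 markings reached so far
target is not among the 6 markings reachable within 3 steps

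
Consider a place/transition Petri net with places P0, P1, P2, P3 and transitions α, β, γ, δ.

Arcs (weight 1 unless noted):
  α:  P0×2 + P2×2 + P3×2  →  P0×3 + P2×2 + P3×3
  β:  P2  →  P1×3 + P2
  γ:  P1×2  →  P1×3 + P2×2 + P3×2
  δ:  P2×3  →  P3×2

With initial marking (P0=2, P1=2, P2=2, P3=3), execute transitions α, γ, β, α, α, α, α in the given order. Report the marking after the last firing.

step 1: fire α:  (P0=2, P1=2, P2=2, P3=3) → (P0=3, P1=2, P2=2, P3=4)
step 2: fire γ:  (P0=3, P1=2, P2=2, P3=4) → (P0=3, P1=3, P2=4, P3=6)
step 3: fire β:  (P0=3, P1=3, P2=4, P3=6) → (P0=3, P1=6, P2=4, P3=6)
step 4: fire α:  (P0=3, P1=6, P2=4, P3=6) → (P0=4, P1=6, P2=4, P3=7)
step 5: fire α:  (P0=4, P1=6, P2=4, P3=7) → (P0=5, P1=6, P2=4, P3=8)
step 6: fire α:  (P0=5, P1=6, P2=4, P3=8) → (P0=6, P1=6, P2=4, P3=9)
step 7: fire α:  (P0=6, P1=6, P2=4, P3=9) → (P0=7, P1=6, P2=4, P3=10)

(P0=7, P1=6, P2=4, P3=10)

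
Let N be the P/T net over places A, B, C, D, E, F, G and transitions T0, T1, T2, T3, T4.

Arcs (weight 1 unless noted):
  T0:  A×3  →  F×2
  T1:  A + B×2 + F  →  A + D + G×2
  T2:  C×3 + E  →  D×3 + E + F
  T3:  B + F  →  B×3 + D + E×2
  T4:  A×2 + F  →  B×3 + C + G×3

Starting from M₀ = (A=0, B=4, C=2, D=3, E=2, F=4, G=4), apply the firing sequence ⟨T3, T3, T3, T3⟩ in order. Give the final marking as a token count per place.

(A=0, B=12, C=2, D=7, E=10, F=0, G=4)

step 1: fire T3:  (A=0, B=4, C=2, D=3, E=2, F=4, G=4) → (A=0, B=6, C=2, D=4, E=4, F=3, G=4)
step 2: fire T3:  (A=0, B=6, C=2, D=4, E=4, F=3, G=4) → (A=0, B=8, C=2, D=5, E=6, F=2, G=4)
step 3: fire T3:  (A=0, B=8, C=2, D=5, E=6, F=2, G=4) → (A=0, B=10, C=2, D=6, E=8, F=1, G=4)
step 4: fire T3:  (A=0, B=10, C=2, D=6, E=8, F=1, G=4) → (A=0, B=12, C=2, D=7, E=10, F=0, G=4)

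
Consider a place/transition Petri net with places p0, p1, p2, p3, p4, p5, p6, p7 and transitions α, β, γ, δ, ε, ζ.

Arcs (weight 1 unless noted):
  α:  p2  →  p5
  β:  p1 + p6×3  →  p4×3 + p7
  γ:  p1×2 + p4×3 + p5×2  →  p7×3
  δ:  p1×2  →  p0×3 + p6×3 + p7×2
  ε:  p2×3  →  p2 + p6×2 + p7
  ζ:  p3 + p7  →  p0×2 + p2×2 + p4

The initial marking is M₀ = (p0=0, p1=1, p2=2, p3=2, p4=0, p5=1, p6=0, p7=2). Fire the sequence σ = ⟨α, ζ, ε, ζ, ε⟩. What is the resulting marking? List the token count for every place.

step 1: fire α:  (p0=0, p1=1, p2=2, p3=2, p4=0, p5=1, p6=0, p7=2) → (p0=0, p1=1, p2=1, p3=2, p4=0, p5=2, p6=0, p7=2)
step 2: fire ζ:  (p0=0, p1=1, p2=1, p3=2, p4=0, p5=2, p6=0, p7=2) → (p0=2, p1=1, p2=3, p3=1, p4=1, p5=2, p6=0, p7=1)
step 3: fire ε:  (p0=2, p1=1, p2=3, p3=1, p4=1, p5=2, p6=0, p7=1) → (p0=2, p1=1, p2=1, p3=1, p4=1, p5=2, p6=2, p7=2)
step 4: fire ζ:  (p0=2, p1=1, p2=1, p3=1, p4=1, p5=2, p6=2, p7=2) → (p0=4, p1=1, p2=3, p3=0, p4=2, p5=2, p6=2, p7=1)
step 5: fire ε:  (p0=4, p1=1, p2=3, p3=0, p4=2, p5=2, p6=2, p7=1) → (p0=4, p1=1, p2=1, p3=0, p4=2, p5=2, p6=4, p7=2)

(p0=4, p1=1, p2=1, p3=0, p4=2, p5=2, p6=4, p7=2)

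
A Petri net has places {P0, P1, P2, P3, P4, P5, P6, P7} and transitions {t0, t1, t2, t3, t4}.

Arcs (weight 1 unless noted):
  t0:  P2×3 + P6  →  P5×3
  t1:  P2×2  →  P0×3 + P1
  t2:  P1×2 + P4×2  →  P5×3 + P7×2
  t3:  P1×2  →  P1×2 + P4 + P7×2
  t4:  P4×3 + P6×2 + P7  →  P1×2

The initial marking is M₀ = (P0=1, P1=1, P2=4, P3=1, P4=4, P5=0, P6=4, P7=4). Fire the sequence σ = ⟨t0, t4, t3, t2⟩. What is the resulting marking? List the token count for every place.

(P0=1, P1=1, P2=1, P3=1, P4=0, P5=6, P6=1, P7=7)

step 1: fire t0:  (P0=1, P1=1, P2=4, P3=1, P4=4, P5=0, P6=4, P7=4) → (P0=1, P1=1, P2=1, P3=1, P4=4, P5=3, P6=3, P7=4)
step 2: fire t4:  (P0=1, P1=1, P2=1, P3=1, P4=4, P5=3, P6=3, P7=4) → (P0=1, P1=3, P2=1, P3=1, P4=1, P5=3, P6=1, P7=3)
step 3: fire t3:  (P0=1, P1=3, P2=1, P3=1, P4=1, P5=3, P6=1, P7=3) → (P0=1, P1=3, P2=1, P3=1, P4=2, P5=3, P6=1, P7=5)
step 4: fire t2:  (P0=1, P1=3, P2=1, P3=1, P4=2, P5=3, P6=1, P7=5) → (P0=1, P1=1, P2=1, P3=1, P4=0, P5=6, P6=1, P7=7)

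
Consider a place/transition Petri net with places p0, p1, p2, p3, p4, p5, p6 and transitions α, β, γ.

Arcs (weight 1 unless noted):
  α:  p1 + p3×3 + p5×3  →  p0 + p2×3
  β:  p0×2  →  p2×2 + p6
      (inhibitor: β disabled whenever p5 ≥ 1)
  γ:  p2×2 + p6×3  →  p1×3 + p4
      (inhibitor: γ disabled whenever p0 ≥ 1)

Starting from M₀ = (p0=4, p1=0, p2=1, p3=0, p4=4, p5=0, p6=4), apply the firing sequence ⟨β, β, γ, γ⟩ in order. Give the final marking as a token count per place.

step 1: fire β:  (p0=4, p1=0, p2=1, p3=0, p4=4, p5=0, p6=4) → (p0=2, p1=0, p2=3, p3=0, p4=4, p5=0, p6=5)
step 2: fire β:  (p0=2, p1=0, p2=3, p3=0, p4=4, p5=0, p6=5) → (p0=0, p1=0, p2=5, p3=0, p4=4, p5=0, p6=6)
step 3: fire γ:  (p0=0, p1=0, p2=5, p3=0, p4=4, p5=0, p6=6) → (p0=0, p1=3, p2=3, p3=0, p4=5, p5=0, p6=3)
step 4: fire γ:  (p0=0, p1=3, p2=3, p3=0, p4=5, p5=0, p6=3) → (p0=0, p1=6, p2=1, p3=0, p4=6, p5=0, p6=0)

(p0=0, p1=6, p2=1, p3=0, p4=6, p5=0, p6=0)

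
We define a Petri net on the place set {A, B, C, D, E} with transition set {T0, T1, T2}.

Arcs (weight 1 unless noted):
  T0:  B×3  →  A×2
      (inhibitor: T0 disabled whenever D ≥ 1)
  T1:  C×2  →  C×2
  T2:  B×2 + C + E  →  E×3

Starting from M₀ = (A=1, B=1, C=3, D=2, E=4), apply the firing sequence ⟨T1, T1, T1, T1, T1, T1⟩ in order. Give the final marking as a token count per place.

step 1: fire T1:  (A=1, B=1, C=3, D=2, E=4) → (A=1, B=1, C=3, D=2, E=4)
step 2: fire T1:  (A=1, B=1, C=3, D=2, E=4) → (A=1, B=1, C=3, D=2, E=4)
step 3: fire T1:  (A=1, B=1, C=3, D=2, E=4) → (A=1, B=1, C=3, D=2, E=4)
step 4: fire T1:  (A=1, B=1, C=3, D=2, E=4) → (A=1, B=1, C=3, D=2, E=4)
step 5: fire T1:  (A=1, B=1, C=3, D=2, E=4) → (A=1, B=1, C=3, D=2, E=4)
step 6: fire T1:  (A=1, B=1, C=3, D=2, E=4) → (A=1, B=1, C=3, D=2, E=4)

(A=1, B=1, C=3, D=2, E=4)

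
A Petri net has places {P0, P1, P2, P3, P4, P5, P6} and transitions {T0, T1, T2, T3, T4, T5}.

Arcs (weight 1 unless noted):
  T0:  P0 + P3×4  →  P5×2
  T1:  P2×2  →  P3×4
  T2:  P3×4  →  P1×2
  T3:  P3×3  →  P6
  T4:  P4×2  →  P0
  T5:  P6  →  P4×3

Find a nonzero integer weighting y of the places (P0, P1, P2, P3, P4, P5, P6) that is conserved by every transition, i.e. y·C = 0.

y = (P0:2, P1:2, P2:2, P3:1, P4:1, P5:3, P6:3)

Incidence matrix C (rows=places, cols=transitions):
       T0   T1   T2   T3   T4   T5
   P0  -1    0    0    0    1    0
   P1   0    0    2    0    0    0
   P2   0   -2    0    0    0    0
   P3  -4    4   -4   -3    0    0
   P4   0    0    0    0   -2    3
   P5   2    0    0    0    0    0
   P6   0    0    0    1    0   -1

Candidate y = [2, 2, 2, 1, 1, 3, 3]; check y·C column-wise:
  col T0: 2·-1 + 2·0 + 2·0 + 1·-4 + 1·0 + 3·2 + 3·0 = 0
  col T1: 2·0 + 2·0 + 2·-2 + 1·4 + 1·0 + 3·0 + 3·0 = 0
  col T2: 2·0 + 2·2 + 2·0 + 1·-4 + 1·0 + 3·0 + 3·0 = 0
  col T3: 2·0 + 2·0 + 2·0 + 1·-3 + 1·0 + 3·0 + 3·1 = 0
  col T4: 2·1 + 2·0 + 2·0 + 1·0 + 1·-2 + 3·0 + 3·0 = 0
  col T5: 2·0 + 2·0 + 2·0 + 1·0 + 1·3 + 3·0 + 3·-1 = 0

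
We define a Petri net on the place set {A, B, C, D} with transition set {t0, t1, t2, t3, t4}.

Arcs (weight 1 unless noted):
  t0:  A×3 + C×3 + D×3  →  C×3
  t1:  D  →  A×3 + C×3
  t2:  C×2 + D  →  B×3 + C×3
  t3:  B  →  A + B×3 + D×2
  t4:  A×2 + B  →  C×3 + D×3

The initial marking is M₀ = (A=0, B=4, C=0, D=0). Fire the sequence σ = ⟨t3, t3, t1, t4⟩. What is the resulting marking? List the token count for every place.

(A=3, B=7, C=6, D=6)

step 1: fire t3:  (A=0, B=4, C=0, D=0) → (A=1, B=6, C=0, D=2)
step 2: fire t3:  (A=1, B=6, C=0, D=2) → (A=2, B=8, C=0, D=4)
step 3: fire t1:  (A=2, B=8, C=0, D=4) → (A=5, B=8, C=3, D=3)
step 4: fire t4:  (A=5, B=8, C=3, D=3) → (A=3, B=7, C=6, D=6)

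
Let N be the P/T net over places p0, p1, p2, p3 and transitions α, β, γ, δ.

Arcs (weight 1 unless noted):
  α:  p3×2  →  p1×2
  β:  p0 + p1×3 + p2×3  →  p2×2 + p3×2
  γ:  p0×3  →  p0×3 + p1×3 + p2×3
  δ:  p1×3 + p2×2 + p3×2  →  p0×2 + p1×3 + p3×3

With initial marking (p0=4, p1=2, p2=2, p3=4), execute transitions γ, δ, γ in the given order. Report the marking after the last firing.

step 1: fire γ:  (p0=4, p1=2, p2=2, p3=4) → (p0=4, p1=5, p2=5, p3=4)
step 2: fire δ:  (p0=4, p1=5, p2=5, p3=4) → (p0=6, p1=5, p2=3, p3=5)
step 3: fire γ:  (p0=6, p1=5, p2=3, p3=5) → (p0=6, p1=8, p2=6, p3=5)

(p0=6, p1=8, p2=6, p3=5)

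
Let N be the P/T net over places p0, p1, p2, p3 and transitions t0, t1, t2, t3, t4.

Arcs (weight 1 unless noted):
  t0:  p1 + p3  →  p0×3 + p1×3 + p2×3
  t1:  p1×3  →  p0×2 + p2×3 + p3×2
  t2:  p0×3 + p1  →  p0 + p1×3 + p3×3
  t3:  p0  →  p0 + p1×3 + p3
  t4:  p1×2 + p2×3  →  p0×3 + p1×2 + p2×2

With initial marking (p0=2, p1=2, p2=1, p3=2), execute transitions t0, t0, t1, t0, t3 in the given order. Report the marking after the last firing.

step 1: fire t0:  (p0=2, p1=2, p2=1, p3=2) → (p0=5, p1=4, p2=4, p3=1)
step 2: fire t0:  (p0=5, p1=4, p2=4, p3=1) → (p0=8, p1=6, p2=7, p3=0)
step 3: fire t1:  (p0=8, p1=6, p2=7, p3=0) → (p0=10, p1=3, p2=10, p3=2)
step 4: fire t0:  (p0=10, p1=3, p2=10, p3=2) → (p0=13, p1=5, p2=13, p3=1)
step 5: fire t3:  (p0=13, p1=5, p2=13, p3=1) → (p0=13, p1=8, p2=13, p3=2)

(p0=13, p1=8, p2=13, p3=2)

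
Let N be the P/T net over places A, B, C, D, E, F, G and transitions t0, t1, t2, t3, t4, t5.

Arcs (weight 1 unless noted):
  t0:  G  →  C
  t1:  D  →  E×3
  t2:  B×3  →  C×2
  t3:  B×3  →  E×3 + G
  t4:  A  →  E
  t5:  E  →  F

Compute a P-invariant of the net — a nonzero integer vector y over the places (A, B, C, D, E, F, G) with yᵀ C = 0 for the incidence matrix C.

y = (A:1, B:2, C:3, D:3, E:1, F:1, G:3)

Incidence matrix C (rows=places, cols=transitions):
       t0   t1   t2   t3   t4   t5
    A   0    0    0    0   -1    0
    B   0    0   -3   -3    0    0
    C   1    0    2    0    0    0
    D   0   -1    0    0    0    0
    E   0    3    0    3    1   -1
    F   0    0    0    0    0    1
    G  -1    0    0    1    0    0

Candidate y = [1, 2, 3, 3, 1, 1, 3]; check y·C column-wise:
  col t0: 1·0 + 2·0 + 3·1 + 3·0 + 1·0 + 1·0 + 3·-1 = 0
  col t1: 1·0 + 2·0 + 3·0 + 3·-1 + 1·3 + 1·0 + 3·0 = 0
  col t2: 1·0 + 2·-3 + 3·2 + 3·0 + 1·0 + 1·0 + 3·0 = 0
  col t3: 1·0 + 2·-3 + 3·0 + 3·0 + 1·3 + 1·0 + 3·1 = 0
  col t4: 1·-1 + 2·0 + 3·0 + 3·0 + 1·1 + 1·0 + 3·0 = 0
  col t5: 1·0 + 2·0 + 3·0 + 3·0 + 1·-1 + 1·1 + 3·0 = 0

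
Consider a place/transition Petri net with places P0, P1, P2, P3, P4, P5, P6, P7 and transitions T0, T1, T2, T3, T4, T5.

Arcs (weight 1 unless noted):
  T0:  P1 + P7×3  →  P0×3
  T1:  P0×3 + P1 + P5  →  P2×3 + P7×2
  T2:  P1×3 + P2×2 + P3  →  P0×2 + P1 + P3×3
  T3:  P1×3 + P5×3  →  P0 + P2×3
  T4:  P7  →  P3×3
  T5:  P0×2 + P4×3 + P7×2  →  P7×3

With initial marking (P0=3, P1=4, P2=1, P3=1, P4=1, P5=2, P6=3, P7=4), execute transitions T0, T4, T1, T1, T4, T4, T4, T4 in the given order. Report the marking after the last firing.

step 1: fire T0:  (P0=3, P1=4, P2=1, P3=1, P4=1, P5=2, P6=3, P7=4) → (P0=6, P1=3, P2=1, P3=1, P4=1, P5=2, P6=3, P7=1)
step 2: fire T4:  (P0=6, P1=3, P2=1, P3=1, P4=1, P5=2, P6=3, P7=1) → (P0=6, P1=3, P2=1, P3=4, P4=1, P5=2, P6=3, P7=0)
step 3: fire T1:  (P0=6, P1=3, P2=1, P3=4, P4=1, P5=2, P6=3, P7=0) → (P0=3, P1=2, P2=4, P3=4, P4=1, P5=1, P6=3, P7=2)
step 4: fire T1:  (P0=3, P1=2, P2=4, P3=4, P4=1, P5=1, P6=3, P7=2) → (P0=0, P1=1, P2=7, P3=4, P4=1, P5=0, P6=3, P7=4)
step 5: fire T4:  (P0=0, P1=1, P2=7, P3=4, P4=1, P5=0, P6=3, P7=4) → (P0=0, P1=1, P2=7, P3=7, P4=1, P5=0, P6=3, P7=3)
step 6: fire T4:  (P0=0, P1=1, P2=7, P3=7, P4=1, P5=0, P6=3, P7=3) → (P0=0, P1=1, P2=7, P3=10, P4=1, P5=0, P6=3, P7=2)
step 7: fire T4:  (P0=0, P1=1, P2=7, P3=10, P4=1, P5=0, P6=3, P7=2) → (P0=0, P1=1, P2=7, P3=13, P4=1, P5=0, P6=3, P7=1)
step 8: fire T4:  (P0=0, P1=1, P2=7, P3=13, P4=1, P5=0, P6=3, P7=1) → (P0=0, P1=1, P2=7, P3=16, P4=1, P5=0, P6=3, P7=0)

(P0=0, P1=1, P2=7, P3=16, P4=1, P5=0, P6=3, P7=0)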